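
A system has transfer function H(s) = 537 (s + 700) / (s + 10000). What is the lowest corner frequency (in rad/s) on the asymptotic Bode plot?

Break frequencies occur at each pole and zero magnitude: 700 rad/s, 10000 rad/s.
The lowest is 700 rad/s.

700 rad/s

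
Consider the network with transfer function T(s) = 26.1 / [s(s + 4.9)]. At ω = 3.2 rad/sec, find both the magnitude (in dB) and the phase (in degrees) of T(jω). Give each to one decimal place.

|T| = 2.9 dB, ∠T = -123.1°

|j3.2 + 4.9| = √(3.2² + 4.9²) = 5.852
|j3.2| = 3.2
|T(j3.2)| = 26.1 / (5.852 × 3.2) = 1.3937
20 log₁₀(1.3937) = 2.88 dB
∠(j3.2 + 4.9) = arctan(3.2/4.9) = 33.15°
∠(j3.2) = 90.00°
∠T(j3.2) = − (33.15° + 90.00°) = -123.15°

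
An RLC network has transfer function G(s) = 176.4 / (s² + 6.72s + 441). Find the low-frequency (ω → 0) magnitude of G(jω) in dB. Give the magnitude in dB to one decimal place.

-8.0 dB

G(0) = 176.4 / 441 = 0.4
20 log₁₀(0.4) = -7.96 dB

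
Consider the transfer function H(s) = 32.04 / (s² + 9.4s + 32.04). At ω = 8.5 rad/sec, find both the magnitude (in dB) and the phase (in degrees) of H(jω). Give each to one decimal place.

|H| = -8.9 dB, ∠H = -116.7°

|(j8.5)² + 9.4(j8.5) + 32.04| = |-40.21 + j79.9| = 89.45
|H(j8.5)| = 32.04 / 89.45 = 0.3582
20 log₁₀(0.3582) = -8.92 dB
∠[(j8.5)² + 9.4(j8.5) + 32.04] = ∠[-40.21 + j79.9] = 116.71°
∠H(j8.5) = −116.71° = -116.71°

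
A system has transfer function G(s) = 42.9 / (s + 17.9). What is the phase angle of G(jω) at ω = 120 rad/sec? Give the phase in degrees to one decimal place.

-81.5°

∠(j120 + 17.9) = arctan(120/17.9) = 81.52°
∠G(j120) = −81.52° = -81.52°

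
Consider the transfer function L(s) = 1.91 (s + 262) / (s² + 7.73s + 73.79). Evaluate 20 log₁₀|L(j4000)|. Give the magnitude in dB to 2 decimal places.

-66.40 dB

|j4000 + 262| = √(4000² + 262²) = 4009
|(j4000)² + 7.73(j4000) + 73.79| = |-1.6e+07 + j30920| = 1.6e+07
|L(j4000)| = 1.91 × 4009 / 1.6e+07 = 0.00047852
20 log₁₀(0.00047852) = -66.402 dB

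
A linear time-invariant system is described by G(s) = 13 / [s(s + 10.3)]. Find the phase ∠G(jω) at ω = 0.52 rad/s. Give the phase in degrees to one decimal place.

-92.9°

∠(j0.52 + 10.3) = arctan(0.52/10.3) = 2.89°
∠(j0.52) = 90.00°
∠G(j0.52) = − (2.89° + 90.00°) = -92.89°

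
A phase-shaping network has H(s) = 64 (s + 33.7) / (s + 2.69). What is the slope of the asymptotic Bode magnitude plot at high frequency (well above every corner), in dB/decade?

0 dB/decade

With 1 zero and 1 pole, the high-frequency asymptotic slope is 20 × (1 − 1) = 0 dB/decade.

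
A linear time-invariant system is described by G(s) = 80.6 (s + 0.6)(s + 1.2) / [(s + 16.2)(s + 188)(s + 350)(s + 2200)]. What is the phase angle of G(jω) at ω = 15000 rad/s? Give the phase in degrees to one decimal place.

∠(j15000 + 0.6) = arctan(15000/0.6) = 90.00°
∠(j15000 + 1.2) = arctan(15000/1.2) = 90.00°
∠(j15000 + 16.2) = arctan(15000/16.2) = 89.94°
∠(j15000 + 188) = arctan(15000/188) = 89.28°
∠(j15000 + 350) = arctan(15000/350) = 88.66°
∠(j15000 + 2200) = arctan(15000/2200) = 81.66°
∠G(j15000) = 90.00° + 90.00° − (89.94° + 89.28° + 88.66° + 81.66°) = -169.55°

-169.5°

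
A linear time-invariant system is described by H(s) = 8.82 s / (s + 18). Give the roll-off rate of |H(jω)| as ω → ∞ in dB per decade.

With 1 zero and 1 pole, the high-frequency asymptotic slope is 20 × (1 − 1) = 0 dB/decade.

0 dB/decade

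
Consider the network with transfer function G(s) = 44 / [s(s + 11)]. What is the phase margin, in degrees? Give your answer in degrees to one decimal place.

71.0°

Gain crossover: |G(jω)| = 1 at ω ≈ 3.78 rad/sec.
∠G(j3.78) = −90° − arctan(3.78/11) ≈ -108.98°
PM = 180° + (-108.98°) = 71.02°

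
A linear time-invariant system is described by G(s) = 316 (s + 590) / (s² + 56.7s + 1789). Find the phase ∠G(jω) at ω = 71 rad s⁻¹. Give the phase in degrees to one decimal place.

-122.1°

∠(j71 + 590) = arctan(71/590) = 6.86°
∠[(j71)² + 56.7(j71) + 1789] = ∠[-3252 + j4025.7] = 128.93°
∠G(j71) = 6.86° − 128.93° = -122.07°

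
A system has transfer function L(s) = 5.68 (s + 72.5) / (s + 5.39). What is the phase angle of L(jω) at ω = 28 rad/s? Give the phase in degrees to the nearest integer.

-58°

∠(j28 + 72.5) = arctan(28/72.5) = 21.12°
∠(j28 + 5.39) = arctan(28/5.39) = 79.10°
∠L(j28) = 21.12° − 79.10° = -57.99°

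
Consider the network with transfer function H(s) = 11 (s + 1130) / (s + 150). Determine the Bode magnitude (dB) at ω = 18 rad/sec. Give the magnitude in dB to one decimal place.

|j18 + 1130| = √(18² + 1130²) = 1130
|j18 + 150| = √(18² + 150²) = 151.1
|H(j18)| = 11 × 1130 / 151.1 = 82.287
20 log₁₀(82.287) = 38.31 dB

38.3 dB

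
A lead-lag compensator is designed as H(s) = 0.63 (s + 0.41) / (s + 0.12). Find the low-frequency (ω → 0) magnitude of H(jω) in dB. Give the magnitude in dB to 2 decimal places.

H(0) = 0.63 × 0.41 / 0.12 = 2.1525
20 log₁₀(2.1525) = 6.659 dB

6.66 dB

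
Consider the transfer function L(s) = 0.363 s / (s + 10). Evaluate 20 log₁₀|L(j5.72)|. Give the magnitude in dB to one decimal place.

|j5.72| = 5.72
|j5.72 + 10| = √(5.72² + 10²) = 11.52
|L(j5.72)| = 0.363 × 5.72 / 11.52 = 0.18023
20 log₁₀(0.18023) = -14.88 dB

-14.9 dB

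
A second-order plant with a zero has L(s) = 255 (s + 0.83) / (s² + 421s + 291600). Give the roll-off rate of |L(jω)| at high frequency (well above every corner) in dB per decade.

With 1 zero and 2 poles, the high-frequency asymptotic slope is 20 × (1 − 2) = -20 dB/decade.

-20 dB/decade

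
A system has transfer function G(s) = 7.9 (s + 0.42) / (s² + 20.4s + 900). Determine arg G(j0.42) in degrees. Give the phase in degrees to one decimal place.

∠(j0.42 + 0.42) = arctan(0.42/0.42) = 45.00°
∠[(j0.42)² + 20.4(j0.42) + 900] = ∠[899.82 + j8.568] = 0.55°
∠G(j0.42) = 45.00° − 0.55° = 44.45°

44.5°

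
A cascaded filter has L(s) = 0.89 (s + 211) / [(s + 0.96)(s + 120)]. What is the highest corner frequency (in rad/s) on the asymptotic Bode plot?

211 rad/s

Break frequencies occur at each pole and zero magnitude: 0.96 rad/s, 120 rad/s, 211 rad/s.
The highest is 211 rad/s.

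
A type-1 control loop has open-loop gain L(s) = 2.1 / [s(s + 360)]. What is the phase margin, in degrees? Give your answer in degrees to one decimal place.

90.0 deg

Gain crossover: |L(jω)| = 1 at ω ≈ 0.00583 rad/sec.
∠L(j0.00583) = −90° − arctan(0.00583/360) ≈ -90.00°
PM = 180° + (-90.00°) = 90.00°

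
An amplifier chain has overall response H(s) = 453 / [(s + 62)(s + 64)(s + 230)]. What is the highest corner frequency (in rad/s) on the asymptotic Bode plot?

Break frequencies occur at each pole and zero magnitude: 62 rad/s, 64 rad/s, 230 rad/s.
The highest is 230 rad/s.

230 rad/s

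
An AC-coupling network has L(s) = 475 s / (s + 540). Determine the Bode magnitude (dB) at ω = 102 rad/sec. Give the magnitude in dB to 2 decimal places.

38.91 dB

|j102| = 102
|j102 + 540| = √(102² + 540²) = 549.5
|L(j102)| = 475 × 102 / 549.5 = 88.163
20 log₁₀(88.163) = 38.906 dB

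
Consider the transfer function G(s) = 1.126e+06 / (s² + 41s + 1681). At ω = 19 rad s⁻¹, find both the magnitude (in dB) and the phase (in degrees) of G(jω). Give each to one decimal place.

|(j19)² + 41(j19) + 1681| = |1320 + j779| = 1533
|G(j19)| = 1.126e+06 / 1533 = 734.64
20 log₁₀(734.64) = 57.32 dB
∠[(j19)² + 41(j19) + 1681] = ∠[1320 + j779] = 30.55°
∠G(j19) = −30.55° = -30.55°

|G| = 57.3 dB, ∠G = -30.5 deg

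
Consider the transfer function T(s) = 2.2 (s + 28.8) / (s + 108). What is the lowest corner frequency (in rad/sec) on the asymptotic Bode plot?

Break frequencies occur at each pole and zero magnitude: 28.8 rad/sec, 108 rad/sec.
The lowest is 28.8 rad/sec.

28.8 rad/sec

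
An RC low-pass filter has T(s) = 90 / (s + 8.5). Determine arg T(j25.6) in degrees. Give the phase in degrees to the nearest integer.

∠(j25.6 + 8.5) = arctan(25.6/8.5) = 71.63°
∠T(j25.6) = −71.63° = -71.63°

-72°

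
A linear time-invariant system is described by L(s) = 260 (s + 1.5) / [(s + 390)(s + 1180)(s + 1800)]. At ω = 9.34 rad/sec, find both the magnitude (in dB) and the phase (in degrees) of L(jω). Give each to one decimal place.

|L| = -110.6 dB, ∠L = 78.8 deg

|j9.34 + 1.5| = √(9.34² + 1.5²) = 9.46
|j9.34 + 390| = √(9.34² + 390²) = 390.1
|j9.34 + 1180| = √(9.34² + 1180²) = 1180
|j9.34 + 1800| = √(9.34² + 1800²) = 1800
|L(j9.34)| = 260 × 9.46 / (390.1 × 1180 × 1800) = 2.9682e-06
20 log₁₀(2.9682e-06) = -110.55 dB
∠(j9.34 + 1.5) = arctan(9.34/1.5) = 80.88°
∠(j9.34 + 390) = arctan(9.34/390) = 1.37°
∠(j9.34 + 1180) = arctan(9.34/1180) = 0.45°
∠(j9.34 + 1800) = arctan(9.34/1800) = 0.30°
∠L(j9.34) = 80.88° − (1.37° + 0.45° + 0.30°) = 78.75°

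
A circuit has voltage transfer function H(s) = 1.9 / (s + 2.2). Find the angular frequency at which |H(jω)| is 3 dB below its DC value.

For a single-pole low-pass, the −3 dB point is at the pole: ω = 2.2 rad/s.

2.2 rad/s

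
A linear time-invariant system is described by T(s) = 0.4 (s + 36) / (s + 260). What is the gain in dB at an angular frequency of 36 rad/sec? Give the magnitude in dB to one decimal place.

-22.2 dB

|j36 + 36| = √(36² + 36²) = 50.91
|j36 + 260| = √(36² + 260²) = 262.5
|T(j36)| = 0.4 × 50.91 / 262.5 = 0.077585
20 log₁₀(0.077585) = -22.20 dB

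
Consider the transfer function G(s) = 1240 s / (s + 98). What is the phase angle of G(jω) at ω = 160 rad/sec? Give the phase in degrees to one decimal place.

∠(j160) = 90.00°
∠(j160 + 98) = arctan(160/98) = 58.51°
∠G(j160) = 90.00° − 58.51° = 31.49°

31.5°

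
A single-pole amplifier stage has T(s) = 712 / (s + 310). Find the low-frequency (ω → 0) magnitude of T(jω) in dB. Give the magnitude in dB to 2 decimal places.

7.22 dB

T(0) = 712 / 310 = 2.2968
20 log₁₀(2.2968) = 7.222 dB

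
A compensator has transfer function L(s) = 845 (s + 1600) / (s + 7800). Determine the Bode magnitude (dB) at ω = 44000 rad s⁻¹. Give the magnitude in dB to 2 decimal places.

58.41 dB

|j44000 + 1600| = √(44000² + 1600²) = 4.403e+04
|j44000 + 7800| = √(44000² + 7800²) = 4.469e+04
|L(j44000)| = 845 × 4.403e+04 / 4.469e+04 = 832.58
20 log₁₀(832.58) = 58.408 dB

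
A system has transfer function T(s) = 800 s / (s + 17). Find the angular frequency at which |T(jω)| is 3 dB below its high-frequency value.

17 rad s⁻¹

For a single-pole high-pass, the −3 dB point is at the pole: ω = 17 rad s⁻¹.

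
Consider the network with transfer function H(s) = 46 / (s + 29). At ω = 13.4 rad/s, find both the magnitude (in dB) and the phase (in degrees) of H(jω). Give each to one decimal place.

|H| = 3.2 dB, ∠H = -24.8 deg

|j13.4 + 29| = √(13.4² + 29²) = 31.95
|H(j13.4)| = 46 / 31.95 = 1.4399
20 log₁₀(1.4399) = 3.17 dB
∠(j13.4 + 29) = arctan(13.4/29) = 24.80°
∠H(j13.4) = −24.80° = -24.80°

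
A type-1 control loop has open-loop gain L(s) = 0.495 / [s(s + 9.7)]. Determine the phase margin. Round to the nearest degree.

Gain crossover: |L(jω)| = 1 at ω ≈ 0.051 rad s⁻¹.
∠L(j0.051) = −90° − arctan(0.051/9.7) ≈ -90.30°
PM = 180° + (-90.30°) = 89.70°

90°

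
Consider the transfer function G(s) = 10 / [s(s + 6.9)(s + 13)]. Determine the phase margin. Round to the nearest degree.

Gain crossover: |G(jω)| = 1 at ω ≈ 0.111 rad s⁻¹.
∠G(j0.111) = −90° − arctan(0.111/6.9) − arctan(0.111/13) ≈ -91.42°
PM = 180° + (-91.42°) = 88.58°

89 deg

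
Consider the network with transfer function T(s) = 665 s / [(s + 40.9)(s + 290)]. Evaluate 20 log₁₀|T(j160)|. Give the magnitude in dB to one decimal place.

|j160| = 160
|j160 + 40.9| = √(160² + 40.9²) = 165.1
|j160 + 290| = √(160² + 290²) = 331.2
|T(j160)| = 665 × 160 / (165.1 × 331.2) = 1.9452
20 log₁₀(1.9452) = 5.78 dB

5.8 dB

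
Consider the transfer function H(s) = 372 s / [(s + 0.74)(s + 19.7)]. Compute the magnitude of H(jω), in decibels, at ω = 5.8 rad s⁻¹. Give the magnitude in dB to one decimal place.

25.1 dB

|j5.8| = 5.8
|j5.8 + 0.74| = √(5.8² + 0.74²) = 5.847
|j5.8 + 19.7| = √(5.8² + 19.7²) = 20.54
|H(j5.8)| = 372 × 5.8 / (5.847 × 20.54) = 17.969
20 log₁₀(17.969) = 25.09 dB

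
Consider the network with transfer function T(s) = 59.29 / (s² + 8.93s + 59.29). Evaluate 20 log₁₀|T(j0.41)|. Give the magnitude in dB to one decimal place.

0.0 dB

|(j0.41)² + 8.93(j0.41) + 59.29| = |59.122 + j3.6613| = 59.24
|T(j0.41)| = 59.29 / 59.24 = 1.0009
20 log₁₀(1.0009) = 0.01 dB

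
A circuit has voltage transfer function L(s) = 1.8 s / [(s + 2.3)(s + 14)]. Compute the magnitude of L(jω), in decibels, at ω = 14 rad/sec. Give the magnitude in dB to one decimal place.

-20.9 dB

|j14| = 14
|j14 + 2.3| = √(14² + 2.3²) = 14.19
|j14 + 14| = √(14² + 14²) = 19.8
|L(j14)| = 1.8 × 14 / (14.19 × 19.8) = 0.089711
20 log₁₀(0.089711) = -20.94 dB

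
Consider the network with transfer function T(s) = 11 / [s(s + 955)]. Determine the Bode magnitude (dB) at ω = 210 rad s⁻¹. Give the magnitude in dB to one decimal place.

-85.4 dB

|j210 + 955| = √(210² + 955²) = 977.8
|j210| = 210
|T(j210)| = 11 / (977.8 × 210) = 5.3569e-05
20 log₁₀(5.3569e-05) = -85.42 dB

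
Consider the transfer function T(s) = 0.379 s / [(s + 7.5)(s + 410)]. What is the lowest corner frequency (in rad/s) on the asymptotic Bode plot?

7.5 rad/s

Break frequencies occur at each pole and zero magnitude: 7.5 rad/s, 410 rad/s.
The lowest is 7.5 rad/s.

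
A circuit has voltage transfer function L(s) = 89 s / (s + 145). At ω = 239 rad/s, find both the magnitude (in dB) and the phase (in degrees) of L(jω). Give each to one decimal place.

|j239| = 239
|j239 + 145| = √(239² + 145²) = 279.5
|L(j239)| = 89 × 239 / 279.5 = 76.091
20 log₁₀(76.091) = 37.63 dB
∠(j239) = 90.00°
∠(j239 + 145) = arctan(239/145) = 58.76°
∠L(j239) = 90.00° − 58.76° = 31.24°

|L| = 37.6 dB, ∠L = 31.2°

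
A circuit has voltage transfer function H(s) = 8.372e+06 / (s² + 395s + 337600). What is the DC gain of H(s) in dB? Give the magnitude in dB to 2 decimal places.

H(0) = 8.372e+06 / 337600 = 24.799
20 log₁₀(24.799) = 27.889 dB

27.89 dB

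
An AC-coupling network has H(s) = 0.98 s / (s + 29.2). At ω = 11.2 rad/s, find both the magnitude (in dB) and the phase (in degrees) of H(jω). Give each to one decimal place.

|H| = -9.1 dB, ∠H = 69.0°

|j11.2| = 11.2
|j11.2 + 29.2| = √(11.2² + 29.2²) = 31.27
|H(j11.2)| = 0.98 × 11.2 / 31.27 = 0.35096
20 log₁₀(0.35096) = -9.09 dB
∠(j11.2) = 90.00°
∠(j11.2 + 29.2) = arctan(11.2/29.2) = 20.98°
∠H(j11.2) = 90.00° − 20.98° = 69.02°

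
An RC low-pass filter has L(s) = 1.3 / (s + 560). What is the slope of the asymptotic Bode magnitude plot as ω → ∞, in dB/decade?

With 0 zeros and 1 pole, the high-frequency asymptotic slope is 20 × (0 − 1) = -20 dB/decade.

-20 dB/decade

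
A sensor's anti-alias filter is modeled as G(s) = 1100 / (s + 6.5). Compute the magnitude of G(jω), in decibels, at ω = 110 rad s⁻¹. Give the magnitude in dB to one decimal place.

20.0 dB

|j110 + 6.5| = √(110² + 6.5²) = 110.2
|G(j110)| = 1100 / 110.2 = 9.9826
20 log₁₀(9.9826) = 19.98 dB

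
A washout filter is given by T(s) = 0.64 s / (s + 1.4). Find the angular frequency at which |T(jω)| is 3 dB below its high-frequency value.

For a single-pole high-pass, the −3 dB point is at the pole: ω = 1.4 rad/s.

1.4 rad/s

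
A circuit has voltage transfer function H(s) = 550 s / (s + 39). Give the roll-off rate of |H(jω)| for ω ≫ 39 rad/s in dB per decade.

0 dB/decade

With 1 zero and 1 pole, the high-frequency asymptotic slope is 20 × (1 − 1) = 0 dB/decade.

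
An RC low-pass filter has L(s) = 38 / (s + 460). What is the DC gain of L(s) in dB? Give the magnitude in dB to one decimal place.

L(0) = 38 / 460 = 0.082609
20 log₁₀(0.082609) = -21.66 dB

-21.7 dB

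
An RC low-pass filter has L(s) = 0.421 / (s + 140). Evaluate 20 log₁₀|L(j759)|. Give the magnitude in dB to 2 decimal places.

-65.26 dB

|j759 + 140| = √(759² + 140²) = 771.8
|L(j759)| = 0.421 / 771.8 = 0.00054548
20 log₁₀(0.00054548) = -65.264 dB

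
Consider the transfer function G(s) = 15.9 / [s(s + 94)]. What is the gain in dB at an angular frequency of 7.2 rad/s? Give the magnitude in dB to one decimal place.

|j7.2 + 94| = √(7.2² + 94²) = 94.28
|j7.2| = 7.2
|G(j7.2)| = 15.9 / (94.28 × 7.2) = 0.023424
20 log₁₀(0.023424) = -32.61 dB

-32.6 dB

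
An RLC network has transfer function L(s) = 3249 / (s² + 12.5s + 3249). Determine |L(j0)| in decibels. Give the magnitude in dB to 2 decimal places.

0.00 dB

L(0) = 3249 / 3249 = 1
20 log₁₀(1) = 0.000 dB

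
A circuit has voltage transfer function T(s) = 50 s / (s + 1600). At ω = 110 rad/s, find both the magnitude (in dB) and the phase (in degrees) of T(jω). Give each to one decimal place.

|T| = 10.7 dB, ∠T = 86.1°

|j110| = 110
|j110 + 1600| = √(110² + 1600²) = 1604
|T(j110)| = 50 × 110 / 1604 = 3.4294
20 log₁₀(3.4294) = 10.70 dB
∠(j110) = 90.00°
∠(j110 + 1600) = arctan(110/1600) = 3.93°
∠T(j110) = 90.00° − 3.93° = 86.07°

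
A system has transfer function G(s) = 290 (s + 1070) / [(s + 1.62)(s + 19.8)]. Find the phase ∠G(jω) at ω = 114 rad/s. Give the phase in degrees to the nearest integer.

-163°

∠(j114 + 1070) = arctan(114/1070) = 6.08°
∠(j114 + 1.62) = arctan(114/1.62) = 89.19°
∠(j114 + 19.8) = arctan(114/19.8) = 80.15°
∠G(j114) = 6.08° − (89.19° + 80.15°) = -163.25°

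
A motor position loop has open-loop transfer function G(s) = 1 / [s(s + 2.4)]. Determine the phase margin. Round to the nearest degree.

Gain crossover: |G(jω)| = 1 at ω ≈ 0.411 rad/sec.
∠G(j0.411) = −90° − arctan(0.411/2.4) ≈ -99.71°
PM = 180° + (-99.71°) = 80.29°

80°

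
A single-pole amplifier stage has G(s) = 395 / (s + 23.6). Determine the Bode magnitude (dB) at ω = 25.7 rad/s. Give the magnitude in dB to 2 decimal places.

|j25.7 + 23.6| = √(25.7² + 23.6²) = 34.89
|G(j25.7)| = 395 / 34.89 = 11.321
20 log₁₀(11.321) = 21.077 dB

21.08 dB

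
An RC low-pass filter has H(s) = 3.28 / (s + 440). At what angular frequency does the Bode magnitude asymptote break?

The single real pole at s = −440 gives a corner at ω = 440 rad/s.

440 rad/s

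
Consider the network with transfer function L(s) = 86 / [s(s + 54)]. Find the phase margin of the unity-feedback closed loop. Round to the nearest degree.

88 deg

Gain crossover: |L(jω)| = 1 at ω ≈ 1.59 rad/s.
∠L(j1.59) = −90° − arctan(1.59/54) ≈ -91.69°
PM = 180° + (-91.69°) = 88.31°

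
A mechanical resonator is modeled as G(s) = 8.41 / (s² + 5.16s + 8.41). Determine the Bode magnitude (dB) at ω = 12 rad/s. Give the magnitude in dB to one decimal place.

|(j12)² + 5.16(j12) + 8.41| = |-135.59 + j61.92| = 149.1
|G(j12)| = 8.41 / 149.1 = 0.05642
20 log₁₀(0.05642) = -24.97 dB

-25.0 dB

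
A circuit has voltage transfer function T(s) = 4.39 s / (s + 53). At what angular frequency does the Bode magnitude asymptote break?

53 rad/sec

The single real pole at s = −53 gives a corner at ω = 53 rad/sec.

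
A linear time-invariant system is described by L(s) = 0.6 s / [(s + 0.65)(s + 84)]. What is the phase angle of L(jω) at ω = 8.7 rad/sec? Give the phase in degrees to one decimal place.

-1.6°

∠(j8.7) = 90.00°
∠(j8.7 + 0.65) = arctan(8.7/0.65) = 85.73°
∠(j8.7 + 84) = arctan(8.7/84) = 5.91°
∠L(j8.7) = 90.00° − (85.73° + 5.91°) = -1.64°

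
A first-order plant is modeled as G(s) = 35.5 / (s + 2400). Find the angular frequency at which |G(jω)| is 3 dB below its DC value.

For a single-pole low-pass, the −3 dB point is at the pole: ω = 2400 rad/s.

2400 rad/s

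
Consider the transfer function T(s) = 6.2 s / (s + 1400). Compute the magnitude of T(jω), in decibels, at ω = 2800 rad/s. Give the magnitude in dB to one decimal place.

14.9 dB

|j2800| = 2800
|j2800 + 1400| = √(2800² + 1400²) = 3130
|T(j2800)| = 6.2 × 2800 / 3130 = 5.5454
20 log₁₀(5.5454) = 14.88 dB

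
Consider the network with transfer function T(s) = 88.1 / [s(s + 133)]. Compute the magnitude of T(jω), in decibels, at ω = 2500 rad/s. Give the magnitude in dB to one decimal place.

-97.0 dB

|j2500 + 133| = √(2500² + 133²) = 2504
|j2500| = 2500
|T(j2500)| = 88.1 / (2504 × 2500) = 1.4076e-05
20 log₁₀(1.4076e-05) = -97.03 dB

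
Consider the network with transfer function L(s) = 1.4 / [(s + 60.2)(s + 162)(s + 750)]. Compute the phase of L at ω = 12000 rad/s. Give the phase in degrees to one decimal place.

-265.4°

∠(j12000 + 60.2) = arctan(12000/60.2) = 89.71°
∠(j12000 + 162) = arctan(12000/162) = 89.23°
∠(j12000 + 750) = arctan(12000/750) = 86.42°
∠L(j12000) = − (89.71° + 89.23° + 86.42°) = -265.36°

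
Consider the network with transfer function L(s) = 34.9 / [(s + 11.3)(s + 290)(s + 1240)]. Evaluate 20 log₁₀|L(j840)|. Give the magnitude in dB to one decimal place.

|j840 + 11.3| = √(840² + 11.3²) = 840.1
|j840 + 290| = √(840² + 290²) = 888.7
|j840 + 1240| = √(840² + 1240²) = 1498
|L(j840)| = 34.9 / (840.1 × 888.7 × 1498) = 3.1213e-08
20 log₁₀(3.1213e-08) = -150.11 dB

-150.1 dB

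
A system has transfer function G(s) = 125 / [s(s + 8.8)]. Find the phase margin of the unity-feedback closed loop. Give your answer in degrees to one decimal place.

42.5°

Gain crossover: |G(jω)| = 1 at ω ≈ 9.6 rad s⁻¹.
∠G(j9.6) = −90° − arctan(9.6/8.8) ≈ -137.49°
PM = 180° + (-137.49°) = 42.51°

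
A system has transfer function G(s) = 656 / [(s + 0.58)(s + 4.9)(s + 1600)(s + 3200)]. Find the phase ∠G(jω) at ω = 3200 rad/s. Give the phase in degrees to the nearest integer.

-288°

∠(j3200 + 0.58) = arctan(3200/0.58) = 89.99°
∠(j3200 + 4.9) = arctan(3200/4.9) = 89.91°
∠(j3200 + 1600) = arctan(3200/1600) = 63.43°
∠(j3200 + 3200) = arctan(3200/3200) = 45.00°
∠G(j3200) = − (89.99° + 89.91° + 63.43° + 45.00°) = -288.34°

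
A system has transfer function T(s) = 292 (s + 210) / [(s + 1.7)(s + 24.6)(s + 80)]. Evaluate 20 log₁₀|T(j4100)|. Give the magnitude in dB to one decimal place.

-95.2 dB

|j4100 + 210| = √(4100² + 210²) = 4105
|j4100 + 1.7| = √(4100² + 1.7²) = 4100
|j4100 + 24.6| = √(4100² + 24.6²) = 4100
|j4100 + 80| = √(4100² + 80²) = 4101
|T(j4100)| = 292 × 4105 / (4100 × 4100 × 4101) = 1.739e-05
20 log₁₀(1.739e-05) = -95.19 dB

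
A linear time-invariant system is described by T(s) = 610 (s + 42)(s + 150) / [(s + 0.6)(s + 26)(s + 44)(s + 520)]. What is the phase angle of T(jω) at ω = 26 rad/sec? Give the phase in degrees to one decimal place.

-125.5°

∠(j26 + 42) = arctan(26/42) = 31.76°
∠(j26 + 150) = arctan(26/150) = 9.83°
∠(j26 + 0.6) = arctan(26/0.6) = 88.68°
∠(j26 + 26) = arctan(26/26) = 45.00°
∠(j26 + 44) = arctan(26/44) = 30.58°
∠(j26 + 520) = arctan(26/520) = 2.86°
∠T(j26) = 31.76° + 9.83° − (88.68° + 45.00° + 30.58° + 2.86°) = -125.53°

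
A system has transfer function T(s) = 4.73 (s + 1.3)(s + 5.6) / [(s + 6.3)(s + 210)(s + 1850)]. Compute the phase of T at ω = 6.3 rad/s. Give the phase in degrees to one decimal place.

∠(j6.3 + 1.3) = arctan(6.3/1.3) = 78.34°
∠(j6.3 + 5.6) = arctan(6.3/5.6) = 48.37°
∠(j6.3 + 6.3) = arctan(6.3/6.3) = 45.00°
∠(j6.3 + 210) = arctan(6.3/210) = 1.72°
∠(j6.3 + 1850) = arctan(6.3/1850) = 0.20°
∠T(j6.3) = 78.34° + 48.37° − (45.00° + 1.72° + 0.20°) = 79.79°

79.8°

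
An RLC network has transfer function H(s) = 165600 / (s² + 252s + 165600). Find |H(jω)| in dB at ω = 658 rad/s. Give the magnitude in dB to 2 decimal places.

|(j658)² + 252(j658) + 165600| = |-2.6736e+05 + j1.6582e+05| = 3.146e+05
|H(j658)| = 165600 / 3.146e+05 = 0.52637
20 log₁₀(0.52637) = -5.574 dB

-5.57 dB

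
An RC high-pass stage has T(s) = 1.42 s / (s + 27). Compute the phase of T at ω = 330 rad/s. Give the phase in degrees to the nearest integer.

∠(j330) = 90.00°
∠(j330 + 27) = arctan(330/27) = 85.32°
∠T(j330) = 90.00° − 85.32° = 4.68°

5°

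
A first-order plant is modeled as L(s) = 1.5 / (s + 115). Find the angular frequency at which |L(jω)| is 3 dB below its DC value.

115 rad/s

For a single-pole low-pass, the −3 dB point is at the pole: ω = 115 rad/s.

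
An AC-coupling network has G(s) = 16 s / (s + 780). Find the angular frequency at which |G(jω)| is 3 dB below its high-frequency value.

780 rad/s

For a single-pole high-pass, the −3 dB point is at the pole: ω = 780 rad/s.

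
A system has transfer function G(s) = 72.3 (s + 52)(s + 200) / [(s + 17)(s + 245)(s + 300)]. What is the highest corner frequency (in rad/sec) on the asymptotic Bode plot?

300 rad/sec

Break frequencies occur at each pole and zero magnitude: 17 rad/sec, 52 rad/sec, 200 rad/sec, 245 rad/sec, 300 rad/sec.
The highest is 300 rad/sec.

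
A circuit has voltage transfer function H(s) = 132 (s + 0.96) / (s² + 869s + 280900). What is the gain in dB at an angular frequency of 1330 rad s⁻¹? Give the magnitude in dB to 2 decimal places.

-20.61 dB

|j1330 + 0.96| = √(1330² + 0.96²) = 1330
|(j1330)² + 869(j1330) + 280900| = |-1.488e+06 + j1.1558e+06| = 1.884e+06
|H(j1330)| = 132 × 1330 / 1.884e+06 = 0.093178
20 log₁₀(0.093178) = -20.614 dB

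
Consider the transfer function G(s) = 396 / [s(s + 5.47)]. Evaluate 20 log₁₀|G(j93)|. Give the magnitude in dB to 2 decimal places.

-26.80 dB

|j93 + 5.47| = √(93² + 5.47²) = 93.16
|j93| = 93
|G(j93)| = 396 / (93.16 × 93) = 0.045707
20 log₁₀(0.045707) = -26.800 dB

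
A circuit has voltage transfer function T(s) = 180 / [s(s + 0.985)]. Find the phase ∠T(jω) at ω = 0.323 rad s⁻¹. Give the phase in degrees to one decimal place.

∠(j0.323 + 0.985) = arctan(0.323/0.985) = 18.16°
∠(j0.323) = 90.00°
∠T(j0.323) = − (18.16° + 90.00°) = -108.16°

-108.2°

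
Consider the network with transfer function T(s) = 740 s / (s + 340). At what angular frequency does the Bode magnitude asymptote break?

340 rad/s

The single real pole at s = −340 gives a corner at ω = 340 rad/s.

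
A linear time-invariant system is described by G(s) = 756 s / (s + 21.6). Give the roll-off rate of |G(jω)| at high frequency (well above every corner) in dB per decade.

0 dB/decade

With 1 zero and 1 pole, the high-frequency asymptotic slope is 20 × (1 − 1) = 0 dB/decade.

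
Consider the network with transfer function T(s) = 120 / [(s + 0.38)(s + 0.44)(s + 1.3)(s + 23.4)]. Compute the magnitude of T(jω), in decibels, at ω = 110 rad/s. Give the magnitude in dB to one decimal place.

-121.9 dB

|j110 + 0.38| = √(110² + 0.38²) = 110
|j110 + 0.44| = √(110² + 0.44²) = 110
|j110 + 1.3| = √(110² + 1.3²) = 110
|j110 + 23.4| = √(110² + 23.4²) = 112.5
|T(j110)| = 120 / (110 × 110 × 110 × 112.5) = 8.0161e-07
20 log₁₀(8.0161e-07) = -121.92 dB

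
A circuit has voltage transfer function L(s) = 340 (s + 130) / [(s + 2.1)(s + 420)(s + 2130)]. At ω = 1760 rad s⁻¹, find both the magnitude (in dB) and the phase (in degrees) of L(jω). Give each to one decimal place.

|j1760 + 130| = √(1760² + 130²) = 1765
|j1760 + 2.1| = √(1760² + 2.1²) = 1760
|j1760 + 420| = √(1760² + 420²) = 1809
|j1760 + 2130| = √(1760² + 2130²) = 2763
|L(j1760)| = 340 × 1765 / (1760 × 1809 × 2763) = 6.8192e-05
20 log₁₀(6.8192e-05) = -83.33 dB
∠(j1760 + 130) = arctan(1760/130) = 85.78°
∠(j1760 + 2.1) = arctan(1760/2.1) = 89.93°
∠(j1760 + 420) = arctan(1760/420) = 76.58°
∠(j1760 + 2130) = arctan(1760/2130) = 39.57°
∠L(j1760) = 85.78° − (89.93° + 76.58° + 39.57°) = -120.30°

|L| = -83.3 dB, ∠L = -120.3°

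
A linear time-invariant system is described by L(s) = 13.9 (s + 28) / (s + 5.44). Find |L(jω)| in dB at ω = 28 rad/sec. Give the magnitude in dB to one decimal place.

|j28 + 28| = √(28² + 28²) = 39.6
|j28 + 5.44| = √(28² + 5.44²) = 28.52
|L(j28)| = 13.9 × 39.6 / 28.52 = 19.297
20 log₁₀(19.297) = 25.71 dB

25.7 dB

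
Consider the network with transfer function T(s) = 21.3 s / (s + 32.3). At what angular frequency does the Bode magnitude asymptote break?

The single real pole at s = −32.3 gives a corner at ω = 32.3 rad/s.

32.3 rad/s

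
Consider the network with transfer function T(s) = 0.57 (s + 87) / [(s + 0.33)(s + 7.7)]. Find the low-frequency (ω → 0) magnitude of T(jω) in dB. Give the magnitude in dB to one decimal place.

T(0) = 0.57 × 87 / (0.33 × 7.7) = 19.516
20 log₁₀(19.516) = 25.81 dB

25.8 dB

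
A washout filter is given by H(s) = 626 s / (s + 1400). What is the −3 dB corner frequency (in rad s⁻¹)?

1400 rad s⁻¹

For a single-pole high-pass, the −3 dB point is at the pole: ω = 1400 rad s⁻¹.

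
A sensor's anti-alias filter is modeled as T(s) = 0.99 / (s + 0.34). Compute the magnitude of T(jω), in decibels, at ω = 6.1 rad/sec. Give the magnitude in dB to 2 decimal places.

|j6.1 + 0.34| = √(6.1² + 0.34²) = 6.109
|T(j6.1)| = 0.99 / 6.109 = 0.16204
20 log₁₀(0.16204) = -15.807 dB

-15.81 dB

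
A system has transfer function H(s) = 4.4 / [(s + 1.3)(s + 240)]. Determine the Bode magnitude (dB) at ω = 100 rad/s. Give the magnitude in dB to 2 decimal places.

-75.43 dB

|j100 + 1.3| = √(100² + 1.3²) = 100
|j100 + 240| = √(100² + 240²) = 260
|H(j100)| = 4.4 / (100 × 260) = 0.00016922
20 log₁₀(0.00016922) = -75.431 dB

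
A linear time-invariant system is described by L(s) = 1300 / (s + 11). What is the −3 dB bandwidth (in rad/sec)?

For a single-pole low-pass, the −3 dB point is at the pole: ω = 11 rad/sec.

11 rad/sec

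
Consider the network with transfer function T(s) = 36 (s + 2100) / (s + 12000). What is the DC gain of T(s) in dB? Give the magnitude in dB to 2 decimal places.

T(0) = 36 × 2100 / 12000 = 6.3
20 log₁₀(6.3) = 15.987 dB

15.99 dB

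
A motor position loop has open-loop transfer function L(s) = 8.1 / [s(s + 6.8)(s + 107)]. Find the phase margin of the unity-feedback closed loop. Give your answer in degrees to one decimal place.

Gain crossover: |L(jω)| = 1 at ω ≈ 0.0111 rad/s.
∠L(j0.0111) = −90° − arctan(0.0111/6.8) − arctan(0.0111/107) ≈ -90.10°
PM = 180° + (-90.10°) = 89.90°

89.9°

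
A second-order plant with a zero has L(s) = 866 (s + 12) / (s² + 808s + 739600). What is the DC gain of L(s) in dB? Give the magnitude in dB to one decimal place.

-37.0 dB

L(0) = 866 × 12 / 739600 = 0.014051
20 log₁₀(0.014051) = -37.05 dB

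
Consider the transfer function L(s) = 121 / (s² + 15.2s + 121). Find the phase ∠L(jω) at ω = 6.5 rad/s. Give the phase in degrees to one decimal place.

-51.4°

∠[(j6.5)² + 15.2(j6.5) + 121] = ∠[78.75 + j98.8] = 51.44°
∠L(j6.5) = −51.44° = -51.44°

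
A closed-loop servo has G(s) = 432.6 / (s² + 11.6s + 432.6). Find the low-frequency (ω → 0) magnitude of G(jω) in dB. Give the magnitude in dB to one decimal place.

G(0) = 432.6 / 432.6 = 1
20 log₁₀(1) = 0.00 dB

0.0 dB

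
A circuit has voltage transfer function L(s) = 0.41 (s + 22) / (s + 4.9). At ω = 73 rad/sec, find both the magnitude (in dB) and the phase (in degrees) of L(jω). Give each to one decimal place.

|L| = -7.4 dB, ∠L = -12.9 deg

|j73 + 22| = √(73² + 22²) = 76.24
|j73 + 4.9| = √(73² + 4.9²) = 73.16
|L(j73)| = 0.41 × 76.24 / 73.16 = 0.42725
20 log₁₀(0.42725) = -7.39 dB
∠(j73 + 22) = arctan(73/22) = 73.23°
∠(j73 + 4.9) = arctan(73/4.9) = 86.16°
∠L(j73) = 73.23° − 86.16° = -12.93°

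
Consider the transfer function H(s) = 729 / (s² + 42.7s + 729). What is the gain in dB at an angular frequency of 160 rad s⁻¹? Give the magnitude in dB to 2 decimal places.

|(j160)² + 42.7(j160) + 729| = |-24871 + j6832| = 2.579e+04
|H(j160)| = 729 / 2.579e+04 = 0.028264
20 log₁₀(0.028264) = -30.975 dB

-30.98 dB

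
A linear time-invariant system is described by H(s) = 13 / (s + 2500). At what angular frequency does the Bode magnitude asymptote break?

The single real pole at s = −2500 gives a corner at ω = 2500 rad/s.

2500 rad/s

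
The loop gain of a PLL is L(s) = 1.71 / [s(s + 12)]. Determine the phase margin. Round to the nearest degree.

Gain crossover: |L(jω)| = 1 at ω ≈ 0.142 rad/sec.
∠L(j0.142) = −90° − arctan(0.142/12) ≈ -90.68°
PM = 180° + (-90.68°) = 89.32°

89 deg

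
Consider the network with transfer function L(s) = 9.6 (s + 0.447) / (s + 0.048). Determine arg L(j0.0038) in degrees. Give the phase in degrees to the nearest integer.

-4°

∠(j0.0038 + 0.447) = arctan(0.0038/0.447) = 0.49°
∠(j0.0038 + 0.048) = arctan(0.0038/0.048) = 4.53°
∠L(j0.0038) = 0.49° − 4.53° = -4.04°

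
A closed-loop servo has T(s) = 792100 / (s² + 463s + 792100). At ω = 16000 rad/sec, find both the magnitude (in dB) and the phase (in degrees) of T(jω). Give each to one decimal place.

|T| = -50.2 dB, ∠T = -178.3°

|(j16000)² + 463(j16000) + 792100| = |-2.5521e+08 + j7.408e+06| = 2.553e+08
|T(j16000)| = 792100 / 2.553e+08 = 0.0031024
20 log₁₀(0.0031024) = -50.17 dB
∠[(j16000)² + 463(j16000) + 792100] = ∠[-2.5521e+08 + j7.408e+06] = 178.34°
∠T(j16000) = −178.34° = -178.34°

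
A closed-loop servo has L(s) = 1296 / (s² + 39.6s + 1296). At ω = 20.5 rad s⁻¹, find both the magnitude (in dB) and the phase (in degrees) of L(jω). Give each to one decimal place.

|(j20.5)² + 39.6(j20.5) + 1296| = |875.75 + j811.8| = 1194
|L(j20.5)| = 1296 / 1194 = 1.0853
20 log₁₀(1.0853) = 0.71 dB
∠[(j20.5)² + 39.6(j20.5) + 1296] = ∠[875.75 + j811.8] = 42.83°
∠L(j20.5) = −42.83° = -42.83°

|L| = 0.7 dB, ∠L = -42.8°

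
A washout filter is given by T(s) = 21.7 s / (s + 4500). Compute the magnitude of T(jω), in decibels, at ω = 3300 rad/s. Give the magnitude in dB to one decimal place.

|j3300| = 3300
|j3300 + 4500| = √(3300² + 4500²) = 5580
|T(j3300)| = 21.7 × 3300 / 5580 = 12.833
20 log₁₀(12.833) = 22.17 dB

22.2 dB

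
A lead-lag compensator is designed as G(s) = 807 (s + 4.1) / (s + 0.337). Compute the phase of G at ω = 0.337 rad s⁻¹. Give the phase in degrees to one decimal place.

-40.3°

∠(j0.337 + 4.1) = arctan(0.337/4.1) = 4.70°
∠(j0.337 + 0.337) = arctan(0.337/0.337) = 45.00°
∠G(j0.337) = 4.70° − 45.00° = -40.30°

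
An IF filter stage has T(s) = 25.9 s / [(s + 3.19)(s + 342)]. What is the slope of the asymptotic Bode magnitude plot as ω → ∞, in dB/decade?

With 1 zero and 2 poles, the high-frequency asymptotic slope is 20 × (1 − 2) = -20 dB/decade.

-20 dB/decade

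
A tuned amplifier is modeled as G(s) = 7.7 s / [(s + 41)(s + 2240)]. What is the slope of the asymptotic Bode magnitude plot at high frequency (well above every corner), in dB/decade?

-20 dB/decade

With 1 zero and 2 poles, the high-frequency asymptotic slope is 20 × (1 − 2) = -20 dB/decade.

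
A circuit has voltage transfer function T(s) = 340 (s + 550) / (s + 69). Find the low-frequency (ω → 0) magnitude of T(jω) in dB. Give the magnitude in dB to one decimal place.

T(0) = 340 × 550 / 69 = 2710.1
20 log₁₀(2710.1) = 68.66 dB

68.7 dB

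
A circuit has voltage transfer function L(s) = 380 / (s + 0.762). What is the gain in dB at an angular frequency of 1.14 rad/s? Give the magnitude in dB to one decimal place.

48.9 dB

|j1.14 + 0.762| = √(1.14² + 0.762²) = 1.371
|L(j1.14)| = 380 / 1.371 = 277.13
20 log₁₀(277.13) = 48.85 dB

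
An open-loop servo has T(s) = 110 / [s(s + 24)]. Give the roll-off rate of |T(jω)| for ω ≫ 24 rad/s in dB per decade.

-40 dB/decade

With 0 zeros and 2 poles, the high-frequency asymptotic slope is 20 × (0 − 2) = -40 dB/decade.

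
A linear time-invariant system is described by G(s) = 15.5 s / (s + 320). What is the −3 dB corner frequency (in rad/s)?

For a single-pole high-pass, the −3 dB point is at the pole: ω = 320 rad/s.

320 rad/s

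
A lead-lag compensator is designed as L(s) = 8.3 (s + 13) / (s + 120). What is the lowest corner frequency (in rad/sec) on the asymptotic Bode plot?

13 rad/sec

Break frequencies occur at each pole and zero magnitude: 13 rad/sec, 120 rad/sec.
The lowest is 13 rad/sec.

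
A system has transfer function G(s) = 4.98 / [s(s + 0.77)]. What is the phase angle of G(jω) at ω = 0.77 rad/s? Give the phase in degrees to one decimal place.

-135.0°

∠(j0.77 + 0.77) = arctan(0.77/0.77) = 45.00°
∠(j0.77) = 90.00°
∠G(j0.77) = − (45.00° + 90.00°) = -135.00°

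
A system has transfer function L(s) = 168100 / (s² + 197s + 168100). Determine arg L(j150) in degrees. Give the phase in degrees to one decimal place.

-11.5 deg

∠[(j150)² + 197(j150) + 168100] = ∠[1.456e+05 + j29550] = 11.47°
∠L(j150) = −11.47° = -11.47°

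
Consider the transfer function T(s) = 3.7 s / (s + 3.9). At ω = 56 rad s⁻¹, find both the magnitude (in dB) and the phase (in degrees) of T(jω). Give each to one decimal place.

|j56| = 56
|j56 + 3.9| = √(56² + 3.9²) = 56.14
|T(j56)| = 3.7 × 56 / 56.14 = 3.6911
20 log₁₀(3.6911) = 11.34 dB
∠(j56) = 90.00°
∠(j56 + 3.9) = arctan(56/3.9) = 86.02°
∠T(j56) = 90.00° − 86.02° = 3.98°

|T| = 11.3 dB, ∠T = 4.0 deg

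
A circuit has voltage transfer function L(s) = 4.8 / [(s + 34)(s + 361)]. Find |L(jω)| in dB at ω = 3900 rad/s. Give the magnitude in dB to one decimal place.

|j3900 + 34| = √(3900² + 34²) = 3900
|j3900 + 361| = √(3900² + 361²) = 3917
|L(j3900)| = 4.8 / (3900 × 3917) = 3.1423e-07
20 log₁₀(3.1423e-07) = -130.06 dB

-130.1 dB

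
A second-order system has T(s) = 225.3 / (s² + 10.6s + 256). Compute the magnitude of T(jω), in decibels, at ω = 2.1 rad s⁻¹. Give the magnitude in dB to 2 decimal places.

-0.99 dB

|(j2.1)² + 10.6(j2.1) + 256| = |251.59 + j22.26| = 252.6
|T(j2.1)| = 225.3 / 252.6 = 0.89202
20 log₁₀(0.89202) = -0.993 dB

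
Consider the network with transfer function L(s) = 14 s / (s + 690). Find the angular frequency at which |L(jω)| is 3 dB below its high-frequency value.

For a single-pole high-pass, the −3 dB point is at the pole: ω = 690 rad/s.

690 rad/s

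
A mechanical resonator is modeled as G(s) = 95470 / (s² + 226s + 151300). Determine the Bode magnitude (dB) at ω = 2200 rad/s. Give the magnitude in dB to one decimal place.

|(j2200)² + 226(j2200) + 151300| = |-4.6887e+06 + j4.972e+05| = 4.715e+06
|G(j2200)| = 95470 / 4.715e+06 = 0.020248
20 log₁₀(0.020248) = -33.87 dB

-33.9 dB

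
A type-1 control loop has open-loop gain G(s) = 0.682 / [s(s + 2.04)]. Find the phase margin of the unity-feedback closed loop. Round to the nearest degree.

Gain crossover: |G(jω)| = 1 at ω ≈ 0.33 rad s⁻¹.
∠G(j0.33) = −90° − arctan(0.33/2.04) ≈ -99.19°
PM = 180° + (-99.19°) = 80.81°

81°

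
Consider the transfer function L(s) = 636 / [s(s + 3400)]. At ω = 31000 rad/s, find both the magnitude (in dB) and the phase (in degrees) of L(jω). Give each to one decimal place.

|L| = -123.6 dB, ∠L = -173.7°

|j31000 + 3400| = √(31000² + 3400²) = 3.119e+04
|j31000| = 3.1e+04
|L(j31000)| = 636 / (3.119e+04 × 3.1e+04) = 6.5787e-07
20 log₁₀(6.5787e-07) = -123.64 dB
∠(j31000 + 3400) = arctan(31000/3400) = 83.74°
∠(j31000) = 90.00°
∠L(j31000) = − (83.74° + 90.00°) = -173.74°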